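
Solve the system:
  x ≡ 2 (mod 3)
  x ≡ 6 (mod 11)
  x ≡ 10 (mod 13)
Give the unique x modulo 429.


Moduli 3, 11, 13 are pairwise coprime; by CRT there is a unique solution modulo M = 3 · 11 · 13 = 429.
Solve pairwise, accumulating the modulus:
  Start with x ≡ 2 (mod 3).
  Combine with x ≡ 6 (mod 11): since gcd(3, 11) = 1, we get a unique residue mod 33.
    Write x = 2 + 3·t and substitute into x ≡ 6 (mod 11): 3·t ≡ 6 − 2 = 4 (mod 11).
    The inverse of 3 mod 11 is 4 (since 3·4 = 12 = 1·11 + 1), so t ≡ 4·4 = 16 ≡ 5 (mod 11).
    Then x = 2 + 3·5 = 17, valid modulo lcm(3, 11) = 33: x ≡ 17 (mod 33).
  Combine with x ≡ 10 (mod 13): since gcd(33, 13) = 1, we get a unique residue mod 429.
    Write x = 17 + 33·t and substitute into x ≡ 10 (mod 13): 33·t ≡ 10 − 17 = -7 (mod 13).
    Reduce coefficients mod 13: 7·t ≡ 6 (mod 13).
    The inverse of 7 mod 13 is 2 (since 7·2 = 14 = 1·13 + 1), so t ≡ 2·6 = 12 ≡ 12 (mod 13).
    Then x = 17 + 33·12 = 413, valid modulo lcm(33, 13) = 429: x ≡ 413 (mod 429).
Verify: 413 mod 3 = 2 ✓, 413 mod 11 = 6 ✓, 413 mod 13 = 10 ✓.

x ≡ 413 (mod 429).


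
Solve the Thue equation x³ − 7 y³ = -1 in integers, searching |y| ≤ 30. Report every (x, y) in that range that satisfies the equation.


The equation is x³ - 7y³ = -1. For fixed y, x³ = 7·y³ − 1, so a solution requires the RHS to be a perfect cube.
Strategy: iterate y from -30 to 30, compute RHS = 7·y³ − 1, and check whether it is a (positive or negative) perfect cube.
Check small values of y:
  y = 0: RHS = -1 = (-1)³ ⇒ x = -1 works.
  y = 1: RHS = 6 is not a perfect cube.
  y = -1: RHS = -8 = (-2)³ ⇒ x = -2 works.
  y = 2: RHS = 55 is not a perfect cube.
  y = -2: RHS = -57 is not a perfect cube.
  y = 3: RHS = 188 is not a perfect cube.
  y = -3: RHS = -190 is not a perfect cube.
Continuing the search up to |y| = 30 finds no further solutions beyond those listed.
Collected solutions: (-1, 0), (-2, -1).

Solutions (with |y| ≤ 30): (-1, 0), (-2, -1).


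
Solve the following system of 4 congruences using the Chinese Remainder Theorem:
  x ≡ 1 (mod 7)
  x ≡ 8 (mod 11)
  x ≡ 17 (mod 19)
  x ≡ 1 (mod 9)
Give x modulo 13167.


Product of moduli M = 7 · 11 · 19 · 9 = 13167.
Merge one congruence at a time:
  Start: x ≡ 1 (mod 7).
  Combine with x ≡ 8 (mod 11); new modulus lcm = 77.
    Write x = 1 + 7·t and substitute into x ≡ 8 (mod 11): 7·t ≡ 8 − 1 = 7 (mod 11).
    The inverse of 7 mod 11 is 8 (since 7·8 = 56 = 5·11 + 1), so t ≡ 8·7 = 56 ≡ 1 (mod 11).
    Then x = 1 + 7·1 = 8, valid modulo lcm(7, 11) = 77: x ≡ 8 (mod 77).
  Combine with x ≡ 17 (mod 19); new modulus lcm = 1463.
    Write x = 8 + 77·t and substitute into x ≡ 17 (mod 19): 77·t ≡ 17 − 8 = 9 (mod 19).
    Reduce coefficients mod 19: 1·t ≡ 9 (mod 19).
    So t ≡ 9 (mod 19).
    Then x = 8 + 77·9 = 701, valid modulo lcm(77, 19) = 1463: x ≡ 701 (mod 1463).
  Combine with x ≡ 1 (mod 9); new modulus lcm = 13167.
    Write x = 701 + 1463·t and substitute into x ≡ 1 (mod 9): 1463·t ≡ 1 − 701 = -700 (mod 9).
    Reduce coefficients mod 9: 5·t ≡ 2 (mod 9).
    The inverse of 5 mod 9 is 2 (since 5·2 = 10 = 1·9 + 1), so t ≡ 2·2 = 4 ≡ 4 (mod 9).
    Then x = 701 + 1463·4 = 6553, valid modulo lcm(1463, 9) = 13167: x ≡ 6553 (mod 13167).
Verify against each original: 6553 mod 7 = 1, 6553 mod 11 = 8, 6553 mod 19 = 17, 6553 mod 9 = 1.

x ≡ 6553 (mod 13167).


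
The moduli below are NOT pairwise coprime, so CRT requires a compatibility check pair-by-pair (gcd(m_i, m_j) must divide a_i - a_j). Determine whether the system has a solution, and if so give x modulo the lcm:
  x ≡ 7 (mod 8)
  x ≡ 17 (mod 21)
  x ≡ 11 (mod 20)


Moduli 8, 21, 20 are not pairwise coprime, so CRT works modulo lcm(m_i) when all pairwise compatibility conditions hold.
Pairwise compatibility: gcd(m_i, m_j) must divide a_i - a_j for every pair.
Merge one congruence at a time:
  Start: x ≡ 7 (mod 8).
  Combine with x ≡ 17 (mod 21): gcd(8, 21) = 1; 17 - 7 = 10, which IS divisible by 1, so compatible.
    Write x = 7 + 8·t and substitute into x ≡ 17 (mod 21): 8·t ≡ 17 − 7 = 10 (mod 21).
    The inverse of 8 mod 21 is 8 (since 8·8 = 64 = 3·21 + 1), so t ≡ 8·10 = 80 ≡ 17 (mod 21).
    Then x = 7 + 8·17 = 143, valid modulo lcm(8, 21) = 168: x ≡ 143 (mod 168).
  Combine with x ≡ 11 (mod 20): gcd(168, 20) = 4; 11 - 143 = -132, which IS divisible by 4, so compatible.
    Write x = 143 + 168·t and substitute into x ≡ 11 (mod 20): 168·t ≡ 11 − 143 = -132 (mod 20).
    Divide the congruence (and modulus) by g = 4: 42·t ≡ -33 (mod 5).
    Reduce coefficients mod 5: 2·t ≡ 2 (mod 5).
    The inverse of 2 mod 5 is 3 (since 2·3 = 6 = 1·5 + 1), so t ≡ 3·2 = 6 ≡ 1 (mod 5).
    Then x = 143 + 168·1 = 311, valid modulo lcm(168, 20) = 840: x ≡ 311 (mod 840).
Verify: 311 mod 8 = 7, 311 mod 21 = 17, 311 mod 20 = 11.

x ≡ 311 (mod 840).


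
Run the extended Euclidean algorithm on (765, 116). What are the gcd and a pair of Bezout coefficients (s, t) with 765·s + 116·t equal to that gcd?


Euclidean algorithm on (765, 116) — divide until remainder is 0:
  765 = 6 · 116 + 69
  116 = 1 · 69 + 47
  69 = 1 · 47 + 22
  47 = 2 · 22 + 3
  22 = 7 · 3 + 1
  3 = 3 · 1 + 0
gcd(765, 116) = 1.
Track Bezout coefficients alongside the remainders: start with r₀ = 765 = a·1 + b·0 (s = 1, t = 0) and r₁ = 116 = a·0 + b·1 (s = 0, t = 1); each new remainder r_{k+1} = r_{k-1} − q_k·r_k inherits s_{k+1} = s_{k-1} − q_k·s_k, t_{k+1} = t_{k-1} − q_k·t_k, so r_k = a·s_k + b·t_k at every step:
  q = 6: r = 69, s = 1 − 6·0 = 1, t = 0 − 6·1 = -6  (check: 765·1 + 116·(-6) = 69)
  q = 1: r = 47, s = 0 − 1·1 = -1, t = 1 − 1·(-6) = 7  (check: 765·(-1) + 116·7 = 47)
  q = 1: r = 22, s = 1 − 1·(-1) = 2, t = -6 − 1·7 = -13  (check: 765·2 + 116·(-13) = 22)
  q = 2: r = 3, s = -1 − 2·2 = -5, t = 7 − 2·(-13) = 33  (check: 765·(-5) + 116·33 = 3)
  q = 7: r = 1, s = 2 − 7·(-5) = 37, t = -13 − 7·33 = -244  (check: 765·37 + 116·(-244) = 1)
The row with r = 1 (the gcd) gives the Bezout coefficients s = 37, t = -244.
Result: 765 · (37) + 116 · (-244) = 1.

gcd(765, 116) = 1; s = 37, t = -244 (check: 765·37 + 116·(-244) = 1).


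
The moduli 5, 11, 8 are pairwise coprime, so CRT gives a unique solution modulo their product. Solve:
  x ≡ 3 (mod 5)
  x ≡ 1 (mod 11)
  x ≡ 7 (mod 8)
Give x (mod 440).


Moduli 5, 11, 8 are pairwise coprime; by CRT there is a unique solution modulo M = 5 · 11 · 8 = 440.
Solve pairwise, accumulating the modulus:
  Start with x ≡ 3 (mod 5).
  Combine with x ≡ 1 (mod 11): since gcd(5, 11) = 1, we get a unique residue mod 55.
    Write x = 3 + 5·t and substitute into x ≡ 1 (mod 11): 5·t ≡ 1 − 3 = -2 (mod 11).
    Reduce coefficients mod 11: 5·t ≡ 9 (mod 11).
    The inverse of 5 mod 11 is 9 (since 5·9 = 45 = 4·11 + 1), so t ≡ 9·9 = 81 ≡ 4 (mod 11).
    Then x = 3 + 5·4 = 23, valid modulo lcm(5, 11) = 55: x ≡ 23 (mod 55).
  Combine with x ≡ 7 (mod 8): since gcd(55, 8) = 1, we get a unique residue mod 440.
    Write x = 23 + 55·t and substitute into x ≡ 7 (mod 8): 55·t ≡ 7 − 23 = -16 (mod 8).
    Reduce coefficients mod 8: 7·t ≡ 0 (mod 8).
    The inverse of 7 mod 8 is 7 (since 7·7 = 49 = 6·8 + 1), so t ≡ 7·0 = 0 ≡ 0 (mod 8).
    Then x = 23 + 55·0 = 23, valid modulo lcm(55, 8) = 440: x ≡ 23 (mod 440).
Verify: 23 mod 5 = 3 ✓, 23 mod 11 = 1 ✓, 23 mod 8 = 7 ✓.

x ≡ 23 (mod 440).


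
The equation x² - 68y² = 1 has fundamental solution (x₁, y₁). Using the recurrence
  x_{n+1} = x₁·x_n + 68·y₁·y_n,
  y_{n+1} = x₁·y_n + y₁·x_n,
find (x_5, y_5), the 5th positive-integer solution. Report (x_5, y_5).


Step 1: Find the fundamental solution (x₁, y₁) of x² - 68y² = 1.
  Expand √68 as a continued fraction. a₀ = ⌊√68⌋ = 8; iterate m_{k+1} = d_k·a_k − m_k, d_{k+1} = (68 − m_{k+1}²)/d_k, a_{k+1} = ⌊(a₀ + m_{k+1})/d_{k+1}⌋ (starting m₀ = 0, d₀ = 1), with convergents p_k = a_k·p_{k-1} + p_{k-2}, q_k = a_k·q_{k-1} + q_{k-2} (p₋₁ = 1, q₋₁ = 0):
  k = 0: a₀ = 8; p₀/q₀ = 8/1; p₀² − 68·q₀² = 64 − 68 = -4.
  k = 1: m = 8, d = 4, a = ⌊(8 + 8)/4⌋ = 4; p/q = (4·8 + 1)/(4·1 + 0) = 33/4; p² − 68·q² = 1089 − 1088 = 1.
  The first convergent with p² − 68·q² = 1 gives the fundamental solution (x₁, y₁) = (33, 4).
Step 2: Apply the recurrence (x_{n+1}, y_{n+1}) = (x₁x_n + 68y₁y_n, x₁y_n + y₁x_n) repeatedly.
  From (x_1, y_1) = (33, 4): x_2 = 33·33 + 68·4·4 = 2177; y_2 = 33·4 + 4·33 = 264.
  From (x_2, y_2) = (2177, 264): x_3 = 33·2177 + 68·4·264 = 143649; y_3 = 33·264 + 4·2177 = 17420.
  From (x_3, y_3) = (143649, 17420): x_4 = 33·143649 + 68·4·17420 = 9478657; y_4 = 33·17420 + 4·143649 = 1149456.
  From (x_4, y_4) = (9478657, 1149456): x_5 = 33·9478657 + 68·4·1149456 = 625447713; y_5 = 33·1149456 + 4·9478657 = 75846676.
Step 3: Verify x_5² - 68·y_5² = 391184841696930369 - 391184841696930368 = 1 (should be 1). ✓

(x_1, y_1) = (33, 4); (x_5, y_5) = (625447713, 75846676).


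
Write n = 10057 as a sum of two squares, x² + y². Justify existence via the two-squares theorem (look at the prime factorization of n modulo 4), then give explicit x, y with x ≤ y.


Step 1: Factor n = 10057 = 89 · 113.
Step 2: Check the mod-4 condition on each prime factor: 89 ≡ 1 (mod 4), exponent 1; 113 ≡ 1 (mod 4), exponent 1.
All primes ≡ 3 (mod 4) appear to even exponent (or don't appear), so by the two-squares theorem n IS expressible as a sum of two squares.
Step 3: Build a representation. Here n = 89 · 113 is a product of primes ≡ 1 (mod 4). Each prime p ≡ 1 (mod 4) is itself a sum of two squares; find a² by testing p − a² for a perfect square:
  89: 89 − 1² = 88, 89 − 2² = 85, 89 − 3² = 80, 89 − 4² = 73, 89 − 5² = 64 = 8² ⇒ 89 = 5² + 8².
  113: 113 − 1² = 112, 113 − 2² = 109, 113 − 3² = 104, 113 − 4² = 97, 113 − 5² = 88, 113 − 6² = 77, 113 − 7² = 64 = 8² ⇒ 113 = 7² + 8².
  Combine using the Brahmagupta–Fibonacci identity (a² + b²)(c² + d²) = (ac − bd)² + (ad + bc)² = (ac + bd)² + (ad − bc)²:
  89 · 113 = 10057: from (5² + 8²)(7² + 8²), take (5·7 − 8·8, 5·8 + 8·7) = (35 − 64, 40 + 56) = (-29, 96); dropping signs (only squares matter) gives (29, 96); check 29² + 96² = 841 + 9216 = 10057 ✓.
Step 4: Order so x ≤ y and verify: 29² + 96² = 841 + 9216 = 10057 = n. ✓

n = 10057 = 29² + 96² (one valid representation with x ≤ y).


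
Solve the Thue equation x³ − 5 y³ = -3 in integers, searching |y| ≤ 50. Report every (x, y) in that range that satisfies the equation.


The equation is x³ - 5y³ = -3. For fixed y, x³ = 5·y³ − 3, so a solution requires the RHS to be a perfect cube.
Strategy: iterate y from -50 to 50, compute RHS = 5·y³ − 3, and check whether it is a (positive or negative) perfect cube.
Check small values of y:
  y = 0: RHS = -3 is not a perfect cube.
  y = 1: RHS = 2 is not a perfect cube.
  y = -1: RHS = -8 = (-2)³ ⇒ x = -2 works.
  y = 2: RHS = 37 is not a perfect cube.
  y = -2: RHS = -43 is not a perfect cube.
  y = 3: RHS = 132 is not a perfect cube.
  y = -3: RHS = -138 is not a perfect cube.
Continuing the search up to |y| = 50 finds no further solutions beyond those listed.
Collected solutions: (-2, -1).

Solutions (with |y| ≤ 50): (-2, -1).


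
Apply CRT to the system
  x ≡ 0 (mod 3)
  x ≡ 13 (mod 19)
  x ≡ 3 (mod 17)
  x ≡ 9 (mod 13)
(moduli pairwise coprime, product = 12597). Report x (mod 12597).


Product of moduli M = 3 · 19 · 17 · 13 = 12597.
Merge one congruence at a time:
  Start: x ≡ 0 (mod 3).
  Combine with x ≡ 13 (mod 19); new modulus lcm = 57.
    Write x = 0 + 3·t and substitute into x ≡ 13 (mod 19): 3·t ≡ 13 − 0 = 13 (mod 19).
    The inverse of 3 mod 19 is 13 (since 3·13 = 39 = 2·19 + 1), so t ≡ 13·13 = 169 ≡ 17 (mod 19).
    Then x = 0 + 3·17 = 51, valid modulo lcm(3, 19) = 57: x ≡ 51 (mod 57).
  Combine with x ≡ 3 (mod 17); new modulus lcm = 969.
    Write x = 51 + 57·t and substitute into x ≡ 3 (mod 17): 57·t ≡ 3 − 51 = -48 (mod 17).
    Reduce coefficients mod 17: 6·t ≡ 3 (mod 17).
    The inverse of 6 mod 17 is 3 (since 6·3 = 18 = 1·17 + 1), so t ≡ 3·3 = 9 ≡ 9 (mod 17).
    Then x = 51 + 57·9 = 564, valid modulo lcm(57, 17) = 969: x ≡ 564 (mod 969).
  Combine with x ≡ 9 (mod 13); new modulus lcm = 12597.
    Write x = 564 + 969·t and substitute into x ≡ 9 (mod 13): 969·t ≡ 9 − 564 = -555 (mod 13).
    Reduce coefficients mod 13: 7·t ≡ 4 (mod 13).
    The inverse of 7 mod 13 is 2 (since 7·2 = 14 = 1·13 + 1), so t ≡ 2·4 = 8 ≡ 8 (mod 13).
    Then x = 564 + 969·8 = 8316, valid modulo lcm(969, 13) = 12597: x ≡ 8316 (mod 12597).
Verify against each original: 8316 mod 3 = 0, 8316 mod 19 = 13, 8316 mod 17 = 3, 8316 mod 13 = 9.

x ≡ 8316 (mod 12597).


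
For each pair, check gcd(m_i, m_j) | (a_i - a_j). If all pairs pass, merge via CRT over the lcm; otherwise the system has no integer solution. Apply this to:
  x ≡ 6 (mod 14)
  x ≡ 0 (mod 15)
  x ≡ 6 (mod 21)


Moduli 14, 15, 21 are not pairwise coprime, so CRT works modulo lcm(m_i) when all pairwise compatibility conditions hold.
Pairwise compatibility: gcd(m_i, m_j) must divide a_i - a_j for every pair.
Merge one congruence at a time:
  Start: x ≡ 6 (mod 14).
  Combine with x ≡ 0 (mod 15): gcd(14, 15) = 1; 0 - 6 = -6, which IS divisible by 1, so compatible.
    Write x = 6 + 14·t and substitute into x ≡ 0 (mod 15): 14·t ≡ 0 − 6 = -6 (mod 15).
    Reduce coefficients mod 15: 14·t ≡ 9 (mod 15).
    The inverse of 14 mod 15 is 14 (since 14·14 = 196 = 13·15 + 1), so t ≡ 14·9 = 126 ≡ 6 (mod 15).
    Then x = 6 + 14·6 = 90, valid modulo lcm(14, 15) = 210: x ≡ 90 (mod 210).
  Combine with x ≡ 6 (mod 21): gcd(210, 21) = 21; 6 - 90 = -84, which IS divisible by 21, so compatible.
    Write x = 90 + 210·t and substitute into x ≡ 6 (mod 21): 210·t ≡ 6 − 90 = -84 (mod 21).
    Divide the congruence (and modulus) by g = 21: 10·t ≡ -4 (mod 1).
    Modulo 1 every t works; take t = 0.
    Then x = 90 + 210·0 = 90, valid modulo lcm(210, 21) = 210: x ≡ 90 (mod 210).
Verify: 90 mod 14 = 6, 90 mod 15 = 0, 90 mod 21 = 6.

x ≡ 90 (mod 210).


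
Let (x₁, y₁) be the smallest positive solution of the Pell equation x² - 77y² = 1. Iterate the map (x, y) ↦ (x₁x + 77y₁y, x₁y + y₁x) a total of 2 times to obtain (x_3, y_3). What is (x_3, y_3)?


Step 1: Find the fundamental solution (x₁, y₁) of x² - 77y² = 1.
  Expand √77 as a continued fraction. a₀ = ⌊√77⌋ = 8; iterate m_{k+1} = d_k·a_k − m_k, d_{k+1} = (77 − m_{k+1}²)/d_k, a_{k+1} = ⌊(a₀ + m_{k+1})/d_{k+1}⌋ (starting m₀ = 0, d₀ = 1), with convergents p_k = a_k·p_{k-1} + p_{k-2}, q_k = a_k·q_{k-1} + q_{k-2} (p₋₁ = 1, q₋₁ = 0):
  k = 0: a₀ = 8; p₀/q₀ = 8/1; p₀² − 77·q₀² = 64 − 77 = -13.
  k = 1: m = 8, d = 13, a = ⌊(8 + 8)/13⌋ = 1; p/q = (1·8 + 1)/(1·1 + 0) = 9/1; p² − 77·q² = 81 − 77 = 4.
  k = 2: m = 5, d = 4, a = ⌊(8 + 5)/4⌋ = 3; p/q = (3·9 + 8)/(3·1 + 1) = 35/4; p² − 77·q² = 1225 − 1232 = -7.
  k = 3: m = 7, d = 7, a = ⌊(8 + 7)/7⌋ = 2; p/q = (2·35 + 9)/(2·4 + 1) = 79/9; p² − 77·q² = 6241 − 6237 = 4.
  k = 4: m = 7, d = 4, a = ⌊(8 + 7)/4⌋ = 3; p/q = (3·79 + 35)/(3·9 + 4) = 272/31; p² − 77·q² = 73984 − 73997 = -13.
  k = 5: m = 5, d = 13, a = ⌊(8 + 5)/13⌋ = 1; p/q = (1·272 + 79)/(1·31 + 9) = 351/40; p² − 77·q² = 123201 − 123200 = 1.
  The first convergent with p² − 77·q² = 1 gives the fundamental solution (x₁, y₁) = (351, 40).
Step 2: Apply the recurrence (x_{n+1}, y_{n+1}) = (x₁x_n + 77y₁y_n, x₁y_n + y₁x_n) repeatedly.
  From (x_1, y_1) = (351, 40): x_2 = 351·351 + 77·40·40 = 246401; y_2 = 351·40 + 40·351 = 28080.
  From (x_2, y_2) = (246401, 28080): x_3 = 351·246401 + 77·40·28080 = 172973151; y_3 = 351·28080 + 40·246401 = 19712120.
Step 3: Verify x_3² - 77·y_3² = 29919710966868801 - 29919710966868800 = 1 (should be 1). ✓

(x_1, y_1) = (351, 40); (x_3, y_3) = (172973151, 19712120).


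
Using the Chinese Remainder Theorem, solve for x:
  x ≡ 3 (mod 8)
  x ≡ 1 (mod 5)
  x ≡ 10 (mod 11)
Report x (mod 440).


Moduli 8, 5, 11 are pairwise coprime; by CRT there is a unique solution modulo M = 8 · 5 · 11 = 440.
Solve pairwise, accumulating the modulus:
  Start with x ≡ 3 (mod 8).
  Combine with x ≡ 1 (mod 5): since gcd(8, 5) = 1, we get a unique residue mod 40.
    Write x = 3 + 8·t and substitute into x ≡ 1 (mod 5): 8·t ≡ 1 − 3 = -2 (mod 5).
    Reduce coefficients mod 5: 3·t ≡ 3 (mod 5).
    The inverse of 3 mod 5 is 2 (since 3·2 = 6 = 1·5 + 1), so t ≡ 2·3 = 6 ≡ 1 (mod 5).
    Then x = 3 + 8·1 = 11, valid modulo lcm(8, 5) = 40: x ≡ 11 (mod 40).
  Combine with x ≡ 10 (mod 11): since gcd(40, 11) = 1, we get a unique residue mod 440.
    Write x = 11 + 40·t and substitute into x ≡ 10 (mod 11): 40·t ≡ 10 − 11 = -1 (mod 11).
    Reduce coefficients mod 11: 7·t ≡ 10 (mod 11).
    The inverse of 7 mod 11 is 8 (since 7·8 = 56 = 5·11 + 1), so t ≡ 8·10 = 80 ≡ 3 (mod 11).
    Then x = 11 + 40·3 = 131, valid modulo lcm(40, 11) = 440: x ≡ 131 (mod 440).
Verify: 131 mod 8 = 3 ✓, 131 mod 5 = 1 ✓, 131 mod 11 = 10 ✓.

x ≡ 131 (mod 440).


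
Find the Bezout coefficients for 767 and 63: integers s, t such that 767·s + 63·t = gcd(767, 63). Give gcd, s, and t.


Euclidean algorithm on (767, 63) — divide until remainder is 0:
  767 = 12 · 63 + 11
  63 = 5 · 11 + 8
  11 = 1 · 8 + 3
  8 = 2 · 3 + 2
  3 = 1 · 2 + 1
  2 = 2 · 1 + 0
gcd(767, 63) = 1.
Track Bezout coefficients alongside the remainders: start with r₀ = 767 = a·1 + b·0 (s = 1, t = 0) and r₁ = 63 = a·0 + b·1 (s = 0, t = 1); each new remainder r_{k+1} = r_{k-1} − q_k·r_k inherits s_{k+1} = s_{k-1} − q_k·s_k, t_{k+1} = t_{k-1} − q_k·t_k, so r_k = a·s_k + b·t_k at every step:
  q = 12: r = 11, s = 1 − 12·0 = 1, t = 0 − 12·1 = -12  (check: 767·1 + 63·(-12) = 11)
  q = 5: r = 8, s = 0 − 5·1 = -5, t = 1 − 5·(-12) = 61  (check: 767·(-5) + 63·61 = 8)
  q = 1: r = 3, s = 1 − 1·(-5) = 6, t = -12 − 1·61 = -73  (check: 767·6 + 63·(-73) = 3)
  q = 2: r = 2, s = -5 − 2·6 = -17, t = 61 − 2·(-73) = 207  (check: 767·(-17) + 63·207 = 2)
  q = 1: r = 1, s = 6 − 1·(-17) = 23, t = -73 − 1·207 = -280  (check: 767·23 + 63·(-280) = 1)
The row with r = 1 (the gcd) gives the Bezout coefficients s = 23, t = -280.
Result: 767 · (23) + 63 · (-280) = 1.

gcd(767, 63) = 1; s = 23, t = -280 (check: 767·23 + 63·(-280) = 1).


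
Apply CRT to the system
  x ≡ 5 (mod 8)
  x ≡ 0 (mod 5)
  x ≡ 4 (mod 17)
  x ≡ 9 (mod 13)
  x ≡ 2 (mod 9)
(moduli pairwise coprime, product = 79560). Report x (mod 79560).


Product of moduli M = 8 · 5 · 17 · 13 · 9 = 79560.
Merge one congruence at a time:
  Start: x ≡ 5 (mod 8).
  Combine with x ≡ 0 (mod 5); new modulus lcm = 40.
    Write x = 5 + 8·t and substitute into x ≡ 0 (mod 5): 8·t ≡ 0 − 5 = -5 (mod 5).
    Reduce coefficients mod 5: 3·t ≡ 0 (mod 5).
    The inverse of 3 mod 5 is 2 (since 3·2 = 6 = 1·5 + 1), so t ≡ 2·0 = 0 ≡ 0 (mod 5).
    Then x = 5 + 8·0 = 5, valid modulo lcm(8, 5) = 40: x ≡ 5 (mod 40).
  Combine with x ≡ 4 (mod 17); new modulus lcm = 680.
    Write x = 5 + 40·t and substitute into x ≡ 4 (mod 17): 40·t ≡ 4 − 5 = -1 (mod 17).
    Reduce coefficients mod 17: 6·t ≡ 16 (mod 17).
    The inverse of 6 mod 17 is 3 (since 6·3 = 18 = 1·17 + 1), so t ≡ 3·16 = 48 ≡ 14 (mod 17).
    Then x = 5 + 40·14 = 565, valid modulo lcm(40, 17) = 680: x ≡ 565 (mod 680).
  Combine with x ≡ 9 (mod 13); new modulus lcm = 8840.
    Write x = 565 + 680·t and substitute into x ≡ 9 (mod 13): 680·t ≡ 9 − 565 = -556 (mod 13).
    Reduce coefficients mod 13: 4·t ≡ 3 (mod 13).
    The inverse of 4 mod 13 is 10 (since 4·10 = 40 = 3·13 + 1), so t ≡ 10·3 = 30 ≡ 4 (mod 13).
    Then x = 565 + 680·4 = 3285, valid modulo lcm(680, 13) = 8840: x ≡ 3285 (mod 8840).
  Combine with x ≡ 2 (mod 9); new modulus lcm = 79560.
    Write x = 3285 + 8840·t and substitute into x ≡ 2 (mod 9): 8840·t ≡ 2 − 3285 = -3283 (mod 9).
    Reduce coefficients mod 9: 2·t ≡ 2 (mod 9).
    The inverse of 2 mod 9 is 5 (since 2·5 = 10 = 1·9 + 1), so t ≡ 5·2 = 10 ≡ 1 (mod 9).
    Then x = 3285 + 8840·1 = 12125, valid modulo lcm(8840, 9) = 79560: x ≡ 12125 (mod 79560).
Verify against each original: 12125 mod 8 = 5, 12125 mod 5 = 0, 12125 mod 17 = 4, 12125 mod 13 = 9, 12125 mod 9 = 2.

x ≡ 12125 (mod 79560).


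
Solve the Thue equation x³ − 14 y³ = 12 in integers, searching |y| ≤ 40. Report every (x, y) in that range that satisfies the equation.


The equation is x³ - 14y³ = 12. For fixed y, x³ = 14·y³ + 12, so a solution requires the RHS to be a perfect cube.
Strategy: iterate y from -40 to 40, compute RHS = 14·y³ + 12, and check whether it is a (positive or negative) perfect cube.
Check small values of y:
  y = 0: RHS = 12 is not a perfect cube.
  y = 1: RHS = 26 is not a perfect cube.
  y = -1: RHS = -2 is not a perfect cube.
  y = 2: RHS = 124 is not a perfect cube.
  y = -2: RHS = -100 is not a perfect cube.
  y = 3: RHS = 390 is not a perfect cube.
  y = -3: RHS = -366 is not a perfect cube.
Continuing the search up to |y| = 40 finds no solutions either.
No (x, y) in the scanned range satisfies the equation.

No integer solutions with |y| ≤ 40.


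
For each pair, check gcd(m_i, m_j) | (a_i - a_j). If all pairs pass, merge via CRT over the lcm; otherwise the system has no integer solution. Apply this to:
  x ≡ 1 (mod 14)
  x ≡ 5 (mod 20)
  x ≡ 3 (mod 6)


Moduli 14, 20, 6 are not pairwise coprime, so CRT works modulo lcm(m_i) when all pairwise compatibility conditions hold.
Pairwise compatibility: gcd(m_i, m_j) must divide a_i - a_j for every pair.
Merge one congruence at a time:
  Start: x ≡ 1 (mod 14).
  Combine with x ≡ 5 (mod 20): gcd(14, 20) = 2; 5 - 1 = 4, which IS divisible by 2, so compatible.
    Write x = 1 + 14·t and substitute into x ≡ 5 (mod 20): 14·t ≡ 5 − 1 = 4 (mod 20).
    Divide the congruence (and modulus) by g = 2: 7·t ≡ 2 (mod 10).
    The inverse of 7 mod 10 is 3 (since 7·3 = 21 = 2·10 + 1), so t ≡ 3·2 = 6 ≡ 6 (mod 10).
    Then x = 1 + 14·6 = 85, valid modulo lcm(14, 20) = 140: x ≡ 85 (mod 140).
  Combine with x ≡ 3 (mod 6): gcd(140, 6) = 2; 3 - 85 = -82, which IS divisible by 2, so compatible.
    Write x = 85 + 140·t and substitute into x ≡ 3 (mod 6): 140·t ≡ 3 − 85 = -82 (mod 6).
    Divide the congruence (and modulus) by g = 2: 70·t ≡ -41 (mod 3).
    Reduce coefficients mod 3: 1·t ≡ 1 (mod 3).
    So t ≡ 1 (mod 3).
    Then x = 85 + 140·1 = 225, valid modulo lcm(140, 6) = 420: x ≡ 225 (mod 420).
Verify: 225 mod 14 = 1, 225 mod 20 = 5, 225 mod 6 = 3.

x ≡ 225 (mod 420).


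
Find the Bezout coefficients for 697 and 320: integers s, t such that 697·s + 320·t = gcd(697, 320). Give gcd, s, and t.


Euclidean algorithm on (697, 320) — divide until remainder is 0:
  697 = 2 · 320 + 57
  320 = 5 · 57 + 35
  57 = 1 · 35 + 22
  35 = 1 · 22 + 13
  22 = 1 · 13 + 9
  13 = 1 · 9 + 4
  9 = 2 · 4 + 1
  4 = 4 · 1 + 0
gcd(697, 320) = 1.
Track Bezout coefficients alongside the remainders: start with r₀ = 697 = a·1 + b·0 (s = 1, t = 0) and r₁ = 320 = a·0 + b·1 (s = 0, t = 1); each new remainder r_{k+1} = r_{k-1} − q_k·r_k inherits s_{k+1} = s_{k-1} − q_k·s_k, t_{k+1} = t_{k-1} − q_k·t_k, so r_k = a·s_k + b·t_k at every step:
  q = 2: r = 57, s = 1 − 2·0 = 1, t = 0 − 2·1 = -2  (check: 697·1 + 320·(-2) = 57)
  q = 5: r = 35, s = 0 − 5·1 = -5, t = 1 − 5·(-2) = 11  (check: 697·(-5) + 320·11 = 35)
  q = 1: r = 22, s = 1 − 1·(-5) = 6, t = -2 − 1·11 = -13  (check: 697·6 + 320·(-13) = 22)
  q = 1: r = 13, s = -5 − 1·6 = -11, t = 11 − 1·(-13) = 24  (check: 697·(-11) + 320·24 = 13)
  q = 1: r = 9, s = 6 − 1·(-11) = 17, t = -13 − 1·24 = -37  (check: 697·17 + 320·(-37) = 9)
  q = 1: r = 4, s = -11 − 1·17 = -28, t = 24 − 1·(-37) = 61  (check: 697·(-28) + 320·61 = 4)
  q = 2: r = 1, s = 17 − 2·(-28) = 73, t = -37 − 2·61 = -159  (check: 697·73 + 320·(-159) = 1)
The row with r = 1 (the gcd) gives the Bezout coefficients s = 73, t = -159.
Result: 697 · (73) + 320 · (-159) = 1.

gcd(697, 320) = 1; s = 73, t = -159 (check: 697·73 + 320·(-159) = 1).


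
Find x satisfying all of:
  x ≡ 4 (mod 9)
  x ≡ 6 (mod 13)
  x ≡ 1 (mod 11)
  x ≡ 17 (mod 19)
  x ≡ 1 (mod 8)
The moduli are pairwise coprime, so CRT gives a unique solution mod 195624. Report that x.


Product of moduli M = 9 · 13 · 11 · 19 · 8 = 195624.
Merge one congruence at a time:
  Start: x ≡ 4 (mod 9).
  Combine with x ≡ 6 (mod 13); new modulus lcm = 117.
    Write x = 4 + 9·t and substitute into x ≡ 6 (mod 13): 9·t ≡ 6 − 4 = 2 (mod 13).
    The inverse of 9 mod 13 is 3 (since 9·3 = 27 = 2·13 + 1), so t ≡ 3·2 = 6 ≡ 6 (mod 13).
    Then x = 4 + 9·6 = 58, valid modulo lcm(9, 13) = 117: x ≡ 58 (mod 117).
  Combine with x ≡ 1 (mod 11); new modulus lcm = 1287.
    Write x = 58 + 117·t and substitute into x ≡ 1 (mod 11): 117·t ≡ 1 − 58 = -57 (mod 11).
    Reduce coefficients mod 11: 7·t ≡ 9 (mod 11).
    The inverse of 7 mod 11 is 8 (since 7·8 = 56 = 5·11 + 1), so t ≡ 8·9 = 72 ≡ 6 (mod 11).
    Then x = 58 + 117·6 = 760, valid modulo lcm(117, 11) = 1287: x ≡ 760 (mod 1287).
  Combine with x ≡ 17 (mod 19); new modulus lcm = 24453.
    Write x = 760 + 1287·t and substitute into x ≡ 17 (mod 19): 1287·t ≡ 17 − 760 = -743 (mod 19).
    Reduce coefficients mod 19: 14·t ≡ 17 (mod 19).
    The inverse of 14 mod 19 is 15 (since 14·15 = 210 = 11·19 + 1), so t ≡ 15·17 = 255 ≡ 8 (mod 19).
    Then x = 760 + 1287·8 = 11056, valid modulo lcm(1287, 19) = 24453: x ≡ 11056 (mod 24453).
  Combine with x ≡ 1 (mod 8); new modulus lcm = 195624.
    Write x = 11056 + 24453·t and substitute into x ≡ 1 (mod 8): 24453·t ≡ 1 − 11056 = -11055 (mod 8).
    Reduce coefficients mod 8: 5·t ≡ 1 (mod 8).
    The inverse of 5 mod 8 is 5 (since 5·5 = 25 = 3·8 + 1), so t ≡ 5·1 = 5 ≡ 5 (mod 8).
    Then x = 11056 + 24453·5 = 133321, valid modulo lcm(24453, 8) = 195624: x ≡ 133321 (mod 195624).
Verify against each original: 133321 mod 9 = 4, 133321 mod 13 = 6, 133321 mod 11 = 1, 133321 mod 19 = 17, 133321 mod 8 = 1.

x ≡ 133321 (mod 195624).


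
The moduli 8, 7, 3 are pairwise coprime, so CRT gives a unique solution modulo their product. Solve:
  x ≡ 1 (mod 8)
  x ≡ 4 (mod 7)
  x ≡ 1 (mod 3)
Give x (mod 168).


Moduli 8, 7, 3 are pairwise coprime; by CRT there is a unique solution modulo M = 8 · 7 · 3 = 168.
Solve pairwise, accumulating the modulus:
  Start with x ≡ 1 (mod 8).
  Combine with x ≡ 4 (mod 7): since gcd(8, 7) = 1, we get a unique residue mod 56.
    Write x = 1 + 8·t and substitute into x ≡ 4 (mod 7): 8·t ≡ 4 − 1 = 3 (mod 7).
    Reduce coefficients mod 7: 1·t ≡ 3 (mod 7).
    So t ≡ 3 (mod 7).
    Then x = 1 + 8·3 = 25, valid modulo lcm(8, 7) = 56: x ≡ 25 (mod 56).
  Combine with x ≡ 1 (mod 3): since gcd(56, 3) = 1, we get a unique residue mod 168.
    Write x = 25 + 56·t and substitute into x ≡ 1 (mod 3): 56·t ≡ 1 − 25 = -24 (mod 3).
    Reduce coefficients mod 3: 2·t ≡ 0 (mod 3).
    The inverse of 2 mod 3 is 2 (since 2·2 = 4 = 1·3 + 1), so t ≡ 2·0 = 0 ≡ 0 (mod 3).
    Then x = 25 + 56·0 = 25, valid modulo lcm(56, 3) = 168: x ≡ 25 (mod 168).
Verify: 25 mod 8 = 1 ✓, 25 mod 7 = 4 ✓, 25 mod 3 = 1 ✓.

x ≡ 25 (mod 168).


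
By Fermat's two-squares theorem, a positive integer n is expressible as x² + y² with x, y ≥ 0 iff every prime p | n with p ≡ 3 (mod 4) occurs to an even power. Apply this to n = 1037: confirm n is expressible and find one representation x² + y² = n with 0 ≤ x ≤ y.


Step 1: Factor n = 1037 = 17 · 61.
Step 2: Check the mod-4 condition on each prime factor: 17 ≡ 1 (mod 4), exponent 1; 61 ≡ 1 (mod 4), exponent 1.
All primes ≡ 3 (mod 4) appear to even exponent (or don't appear), so by the two-squares theorem n IS expressible as a sum of two squares.
Step 3: Build a representation. Here n = 17 · 61 is a product of primes ≡ 1 (mod 4). Each prime p ≡ 1 (mod 4) is itself a sum of two squares; find a² by testing p − a² for a perfect square:
  17: 17 − 1² = 16 = 4² ⇒ 17 = 1² + 4².
  61: 61 − 1² = 60, 61 − 2² = 57, 61 − 3² = 52, 61 − 4² = 45, 61 − 5² = 36 = 6² ⇒ 61 = 5² + 6².
  Combine using the Brahmagupta–Fibonacci identity (a² + b²)(c² + d²) = (ac − bd)² + (ad + bc)² = (ac + bd)² + (ad − bc)²:
  17 · 61 = 1037: from (1² + 4²)(5² + 6²), take (1·5 − 4·6, 1·6 + 4·5) = (5 − 24, 6 + 20) = (-19, 26); dropping signs (only squares matter) gives (19, 26); check 19² + 26² = 361 + 676 = 1037 ✓.
Step 4: Order so x ≤ y and verify: 19² + 26² = 361 + 676 = 1037 = n. ✓

n = 1037 = 19² + 26² (one valid representation with x ≤ y).


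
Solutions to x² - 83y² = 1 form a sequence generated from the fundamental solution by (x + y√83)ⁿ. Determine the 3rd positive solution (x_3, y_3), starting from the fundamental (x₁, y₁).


Step 1: Find the fundamental solution (x₁, y₁) of x² - 83y² = 1.
  Expand √83 as a continued fraction. a₀ = ⌊√83⌋ = 9; iterate m_{k+1} = d_k·a_k − m_k, d_{k+1} = (83 − m_{k+1}²)/d_k, a_{k+1} = ⌊(a₀ + m_{k+1})/d_{k+1}⌋ (starting m₀ = 0, d₀ = 1), with convergents p_k = a_k·p_{k-1} + p_{k-2}, q_k = a_k·q_{k-1} + q_{k-2} (p₋₁ = 1, q₋₁ = 0):
  k = 0: a₀ = 9; p₀/q₀ = 9/1; p₀² − 83·q₀² = 81 − 83 = -2.
  k = 1: m = 9, d = 2, a = ⌊(9 + 9)/2⌋ = 9; p/q = (9·9 + 1)/(9·1 + 0) = 82/9; p² − 83·q² = 6724 − 6723 = 1.
  The first convergent with p² − 83·q² = 1 gives the fundamental solution (x₁, y₁) = (82, 9).
Step 2: Apply the recurrence (x_{n+1}, y_{n+1}) = (x₁x_n + 83y₁y_n, x₁y_n + y₁x_n) repeatedly.
  From (x_1, y_1) = (82, 9): x_2 = 82·82 + 83·9·9 = 13447; y_2 = 82·9 + 9·82 = 1476.
  From (x_2, y_2) = (13447, 1476): x_3 = 82·13447 + 83·9·1476 = 2205226; y_3 = 82·1476 + 9·13447 = 242055.
Step 3: Verify x_3² - 83·y_3² = 4863021711076 - 4863021711075 = 1 (should be 1). ✓

(x_1, y_1) = (82, 9); (x_3, y_3) = (2205226, 242055).


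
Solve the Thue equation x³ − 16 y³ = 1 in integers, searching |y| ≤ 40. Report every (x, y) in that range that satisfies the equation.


The equation is x³ - 16y³ = 1. For fixed y, x³ = 16·y³ + 1, so a solution requires the RHS to be a perfect cube.
Strategy: iterate y from -40 to 40, compute RHS = 16·y³ + 1, and check whether it is a (positive or negative) perfect cube.
Check small values of y:
  y = 0: RHS = 1 = (1)³ ⇒ x = 1 works.
  y = 1: RHS = 17 is not a perfect cube.
  y = -1: RHS = -15 is not a perfect cube.
  y = 2: RHS = 129 is not a perfect cube.
  y = -2: RHS = -127 is not a perfect cube.
  y = 3: RHS = 433 is not a perfect cube.
  y = -3: RHS = -431 is not a perfect cube.
Continuing the search up to |y| = 40 finds no further solutions beyond those listed.
Collected solutions: (1, 0).

Solutions (with |y| ≤ 40): (1, 0).


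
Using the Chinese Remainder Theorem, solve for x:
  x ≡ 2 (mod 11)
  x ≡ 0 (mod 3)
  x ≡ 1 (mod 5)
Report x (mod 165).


Moduli 11, 3, 5 are pairwise coprime; by CRT there is a unique solution modulo M = 11 · 3 · 5 = 165.
Solve pairwise, accumulating the modulus:
  Start with x ≡ 2 (mod 11).
  Combine with x ≡ 0 (mod 3): since gcd(11, 3) = 1, we get a unique residue mod 33.
    Write x = 2 + 11·t and substitute into x ≡ 0 (mod 3): 11·t ≡ 0 − 2 = -2 (mod 3).
    Reduce coefficients mod 3: 2·t ≡ 1 (mod 3).
    The inverse of 2 mod 3 is 2 (since 2·2 = 4 = 1·3 + 1), so t ≡ 2·1 = 2 ≡ 2 (mod 3).
    Then x = 2 + 11·2 = 24, valid modulo lcm(11, 3) = 33: x ≡ 24 (mod 33).
  Combine with x ≡ 1 (mod 5): since gcd(33, 5) = 1, we get a unique residue mod 165.
    Write x = 24 + 33·t and substitute into x ≡ 1 (mod 5): 33·t ≡ 1 − 24 = -23 (mod 5).
    Reduce coefficients mod 5: 3·t ≡ 2 (mod 5).
    The inverse of 3 mod 5 is 2 (since 3·2 = 6 = 1·5 + 1), so t ≡ 2·2 = 4 ≡ 4 (mod 5).
    Then x = 24 + 33·4 = 156, valid modulo lcm(33, 5) = 165: x ≡ 156 (mod 165).
Verify: 156 mod 11 = 2 ✓, 156 mod 3 = 0 ✓, 156 mod 5 = 1 ✓.

x ≡ 156 (mod 165).


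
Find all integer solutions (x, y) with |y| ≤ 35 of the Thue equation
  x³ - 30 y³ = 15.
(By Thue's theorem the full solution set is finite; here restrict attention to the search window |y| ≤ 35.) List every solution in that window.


The equation is x³ - 30y³ = 15. For fixed y, x³ = 30·y³ + 15, so a solution requires the RHS to be a perfect cube.
Strategy: iterate y from -35 to 35, compute RHS = 30·y³ + 15, and check whether it is a (positive or negative) perfect cube.
Check small values of y:
  y = 0: RHS = 15 is not a perfect cube.
  y = 1: RHS = 45 is not a perfect cube.
  y = -1: RHS = -15 is not a perfect cube.
  y = 2: RHS = 255 is not a perfect cube.
  y = -2: RHS = -225 is not a perfect cube.
  y = 3: RHS = 825 is not a perfect cube.
  y = -3: RHS = -795 is not a perfect cube.
Continuing the search up to |y| = 35 finds no solutions either.
No (x, y) in the scanned range satisfies the equation.

No integer solutions with |y| ≤ 35.


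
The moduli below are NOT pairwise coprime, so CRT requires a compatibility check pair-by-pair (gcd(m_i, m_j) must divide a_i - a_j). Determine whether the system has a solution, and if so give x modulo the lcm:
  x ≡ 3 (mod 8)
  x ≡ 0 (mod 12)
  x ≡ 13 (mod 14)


Moduli 8, 12, 14 are not pairwise coprime, so CRT works modulo lcm(m_i) when all pairwise compatibility conditions hold.
Pairwise compatibility: gcd(m_i, m_j) must divide a_i - a_j for every pair.
Merge one congruence at a time:
  Start: x ≡ 3 (mod 8).
  Combine with x ≡ 0 (mod 12): gcd(8, 12) = 4, and 0 - 3 = -3 is NOT divisible by 4.
    ⇒ system is inconsistent (no integer solution).

No solution (the system is inconsistent).


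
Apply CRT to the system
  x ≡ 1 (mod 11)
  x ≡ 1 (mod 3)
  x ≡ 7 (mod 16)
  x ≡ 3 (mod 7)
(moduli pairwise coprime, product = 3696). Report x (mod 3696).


Product of moduli M = 11 · 3 · 16 · 7 = 3696.
Merge one congruence at a time:
  Start: x ≡ 1 (mod 11).
  Combine with x ≡ 1 (mod 3); new modulus lcm = 33.
    Write x = 1 + 11·t and substitute into x ≡ 1 (mod 3): 11·t ≡ 1 − 1 = 0 (mod 3).
    Reduce coefficients mod 3: 2·t ≡ 0 (mod 3).
    The inverse of 2 mod 3 is 2 (since 2·2 = 4 = 1·3 + 1), so t ≡ 2·0 = 0 ≡ 0 (mod 3).
    Then x = 1 + 11·0 = 1, valid modulo lcm(11, 3) = 33: x ≡ 1 (mod 33).
  Combine with x ≡ 7 (mod 16); new modulus lcm = 528.
    Write x = 1 + 33·t and substitute into x ≡ 7 (mod 16): 33·t ≡ 7 − 1 = 6 (mod 16).
    Reduce coefficients mod 16: 1·t ≡ 6 (mod 16).
    So t ≡ 6 (mod 16).
    Then x = 1 + 33·6 = 199, valid modulo lcm(33, 16) = 528: x ≡ 199 (mod 528).
  Combine with x ≡ 3 (mod 7); new modulus lcm = 3696.
    Write x = 199 + 528·t and substitute into x ≡ 3 (mod 7): 528·t ≡ 3 − 199 = -196 (mod 7).
    Reduce coefficients mod 7: 3·t ≡ 0 (mod 7).
    The inverse of 3 mod 7 is 5 (since 3·5 = 15 = 2·7 + 1), so t ≡ 5·0 = 0 ≡ 0 (mod 7).
    Then x = 199 + 528·0 = 199, valid modulo lcm(528, 7) = 3696: x ≡ 199 (mod 3696).
Verify against each original: 199 mod 11 = 1, 199 mod 3 = 1, 199 mod 16 = 7, 199 mod 7 = 3.

x ≡ 199 (mod 3696).


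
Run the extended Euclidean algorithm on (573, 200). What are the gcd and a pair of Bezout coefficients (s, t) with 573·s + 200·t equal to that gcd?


Euclidean algorithm on (573, 200) — divide until remainder is 0:
  573 = 2 · 200 + 173
  200 = 1 · 173 + 27
  173 = 6 · 27 + 11
  27 = 2 · 11 + 5
  11 = 2 · 5 + 1
  5 = 5 · 1 + 0
gcd(573, 200) = 1.
Track Bezout coefficients alongside the remainders: start with r₀ = 573 = a·1 + b·0 (s = 1, t = 0) and r₁ = 200 = a·0 + b·1 (s = 0, t = 1); each new remainder r_{k+1} = r_{k-1} − q_k·r_k inherits s_{k+1} = s_{k-1} − q_k·s_k, t_{k+1} = t_{k-1} − q_k·t_k, so r_k = a·s_k + b·t_k at every step:
  q = 2: r = 173, s = 1 − 2·0 = 1, t = 0 − 2·1 = -2  (check: 573·1 + 200·(-2) = 173)
  q = 1: r = 27, s = 0 − 1·1 = -1, t = 1 − 1·(-2) = 3  (check: 573·(-1) + 200·3 = 27)
  q = 6: r = 11, s = 1 − 6·(-1) = 7, t = -2 − 6·3 = -20  (check: 573·7 + 200·(-20) = 11)
  q = 2: r = 5, s = -1 − 2·7 = -15, t = 3 − 2·(-20) = 43  (check: 573·(-15) + 200·43 = 5)
  q = 2: r = 1, s = 7 − 2·(-15) = 37, t = -20 − 2·43 = -106  (check: 573·37 + 200·(-106) = 1)
The row with r = 1 (the gcd) gives the Bezout coefficients s = 37, t = -106.
Result: 573 · (37) + 200 · (-106) = 1.

gcd(573, 200) = 1; s = 37, t = -106 (check: 573·37 + 200·(-106) = 1).


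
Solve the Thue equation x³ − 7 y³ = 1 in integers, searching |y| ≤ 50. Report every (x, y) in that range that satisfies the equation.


The equation is x³ - 7y³ = 1. For fixed y, x³ = 7·y³ + 1, so a solution requires the RHS to be a perfect cube.
Strategy: iterate y from -50 to 50, compute RHS = 7·y³ + 1, and check whether it is a (positive or negative) perfect cube.
Check small values of y:
  y = 0: RHS = 1 = (1)³ ⇒ x = 1 works.
  y = 1: RHS = 8 = (2)³ ⇒ x = 2 works.
  y = -1: RHS = -6 is not a perfect cube.
  y = 2: RHS = 57 is not a perfect cube.
  y = -2: RHS = -55 is not a perfect cube.
  y = 3: RHS = 190 is not a perfect cube.
  y = -3: RHS = -188 is not a perfect cube.
Continuing the search up to |y| = 50 finds no further solutions beyond those listed.
Collected solutions: (1, 0), (2, 1).

Solutions (with |y| ≤ 50): (1, 0), (2, 1).


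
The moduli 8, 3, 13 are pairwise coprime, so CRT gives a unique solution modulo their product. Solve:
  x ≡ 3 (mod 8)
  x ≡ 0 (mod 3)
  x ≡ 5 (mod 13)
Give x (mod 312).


Moduli 8, 3, 13 are pairwise coprime; by CRT there is a unique solution modulo M = 8 · 3 · 13 = 312.
Solve pairwise, accumulating the modulus:
  Start with x ≡ 3 (mod 8).
  Combine with x ≡ 0 (mod 3): since gcd(8, 3) = 1, we get a unique residue mod 24.
    Write x = 3 + 8·t and substitute into x ≡ 0 (mod 3): 8·t ≡ 0 − 3 = -3 (mod 3).
    Reduce coefficients mod 3: 2·t ≡ 0 (mod 3).
    The inverse of 2 mod 3 is 2 (since 2·2 = 4 = 1·3 + 1), so t ≡ 2·0 = 0 ≡ 0 (mod 3).
    Then x = 3 + 8·0 = 3, valid modulo lcm(8, 3) = 24: x ≡ 3 (mod 24).
  Combine with x ≡ 5 (mod 13): since gcd(24, 13) = 1, we get a unique residue mod 312.
    Write x = 3 + 24·t and substitute into x ≡ 5 (mod 13): 24·t ≡ 5 − 3 = 2 (mod 13).
    Reduce coefficients mod 13: 11·t ≡ 2 (mod 13).
    The inverse of 11 mod 13 is 6 (since 11·6 = 66 = 5·13 + 1), so t ≡ 6·2 = 12 ≡ 12 (mod 13).
    Then x = 3 + 24·12 = 291, valid modulo lcm(24, 13) = 312: x ≡ 291 (mod 312).
Verify: 291 mod 8 = 3 ✓, 291 mod 3 = 0 ✓, 291 mod 13 = 5 ✓.

x ≡ 291 (mod 312).


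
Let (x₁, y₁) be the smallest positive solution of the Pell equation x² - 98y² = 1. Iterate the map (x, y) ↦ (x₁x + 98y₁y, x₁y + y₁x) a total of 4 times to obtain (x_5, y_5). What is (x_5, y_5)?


Step 1: Find the fundamental solution (x₁, y₁) of x² - 98y² = 1.
  Expand √98 as a continued fraction. a₀ = ⌊√98⌋ = 9; iterate m_{k+1} = d_k·a_k − m_k, d_{k+1} = (98 − m_{k+1}²)/d_k, a_{k+1} = ⌊(a₀ + m_{k+1})/d_{k+1}⌋ (starting m₀ = 0, d₀ = 1), with convergents p_k = a_k·p_{k-1} + p_{k-2}, q_k = a_k·q_{k-1} + q_{k-2} (p₋₁ = 1, q₋₁ = 0):
  k = 0: a₀ = 9; p₀/q₀ = 9/1; p₀² − 98·q₀² = 81 − 98 = -17.
  k = 1: m = 9, d = 17, a = ⌊(9 + 9)/17⌋ = 1; p/q = (1·9 + 1)/(1·1 + 0) = 10/1; p² − 98·q² = 100 − 98 = 2.
  k = 2: m = 8, d = 2, a = ⌊(9 + 8)/2⌋ = 8; p/q = (8·10 + 9)/(8·1 + 1) = 89/9; p² − 98·q² = 7921 − 7938 = -17.
  k = 3: m = 8, d = 17, a = ⌊(9 + 8)/17⌋ = 1; p/q = (1·89 + 10)/(1·9 + 1) = 99/10; p² − 98·q² = 9801 − 9800 = 1.
  The first convergent with p² − 98·q² = 1 gives the fundamental solution (x₁, y₁) = (99, 10).
Step 2: Apply the recurrence (x_{n+1}, y_{n+1}) = (x₁x_n + 98y₁y_n, x₁y_n + y₁x_n) repeatedly.
  From (x_1, y_1) = (99, 10): x_2 = 99·99 + 98·10·10 = 19601; y_2 = 99·10 + 10·99 = 1980.
  From (x_2, y_2) = (19601, 1980): x_3 = 99·19601 + 98·10·1980 = 3880899; y_3 = 99·1980 + 10·19601 = 392030.
  From (x_3, y_3) = (3880899, 392030): x_4 = 99·3880899 + 98·10·392030 = 768398401; y_4 = 99·392030 + 10·3880899 = 77619960.
  From (x_4, y_4) = (768398401, 77619960): x_5 = 99·768398401 + 98·10·77619960 = 152139002499; y_5 = 99·77619960 + 10·768398401 = 15368360050.
Step 3: Verify x_5² - 98·y_5² = 23146276081390728245001 - 23146276081390728245000 = 1 (should be 1). ✓

(x_1, y_1) = (99, 10); (x_5, y_5) = (152139002499, 15368360050).
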